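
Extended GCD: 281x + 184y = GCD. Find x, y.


Tabular extended Euclidean (each row: r = 281*s + 184*t):
r=281, s=1, t=0
r=184, s=0, t=1
q=1: r=97, s=1, t=-1   [281*(1) + 184*(-1) = 97]
q=1: r=87, s=-1, t=2   [281*(-1) + 184*(2) = 87]
q=1: r=10, s=2, t=-3   [281*(2) + 184*(-3) = 10]
q=8: r=7, s=-17, t=26   [281*(-17) + 184*(26) = 7]
q=1: r=3, s=19, t=-29   [281*(19) + 184*(-29) = 3]
q=2: r=1, s=-55, t=84   [281*(-55) + 184*(84) = 1]
q=3: r=0, s=184, t=-281   [281*(184) + 184*(-281) = 0]
GCD = 1; from the row with r=1: x=-55, y=84
Check: 281*(-55) + 184*(84) = -15455 + 15456 = 1

GCD = 1, x = -55, y = 84


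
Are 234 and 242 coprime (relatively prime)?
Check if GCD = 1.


Euclidean algorithm:
242 = 1 * 234 + 8
234 = 29 * 8 + 2
8 = 4 * 2 + 0
GCD(234, 242) = 2

No, not coprime (GCD = 2)


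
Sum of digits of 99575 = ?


9 + 9 + 5 + 7 + 5 = 35


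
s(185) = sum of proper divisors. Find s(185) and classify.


Proper divisors: 1, 5, 37
Sum = 1 + 5 + 37 = 43
43 < 185 → deficient

s(185) = 43 (deficient)


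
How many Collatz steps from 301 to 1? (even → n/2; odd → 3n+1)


301 → 904 → 452 → 226 → 113 → 340 → 170 → 85 → 256 → 128 → 64 → 32 → 16 → 8 → 4 → 2 → 1
Total steps = 16

16 steps


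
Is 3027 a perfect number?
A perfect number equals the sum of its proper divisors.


Proper divisors of 3027: 1, 3, 1009
Sum = 1 + 3 + 1009 = 1013

No, 3027 is not perfect (1013 ≠ 3027)


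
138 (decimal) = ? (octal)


138 (base 10) = 138 (decimal)
138 (decimal) = 212 (base 8)


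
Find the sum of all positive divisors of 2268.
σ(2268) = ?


Divisors of 2268: 1, 2, 3, 4, 6, 7, 9, 12, 14, 18, 21, 27, 28, 36, 42, 54, 63, 81, 84, 108, 126, 162, 189, 252, 324, 378, 567, 756, 1134, 2268
Sum = 1 + 2 + 3 + 4 + 6 + 7 + 9 + 12 + 14 + 18 + 21 + 27 + 28 + 36 + 42 + 54 + 63 + 81 + 84 + 108 + 126 + 162 + 189 + 252 + 324 + 378 + 567 + 756 + 1134 + 2268 = 6776

σ(2268) = 6776


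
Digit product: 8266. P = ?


8 × 2 × 6 × 6 = 576


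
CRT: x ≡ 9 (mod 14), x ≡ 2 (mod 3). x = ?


M = 14*3 = 42
M1 = M/14 = 3, M2 = M/3 = 14
M1^(-1) mod 14 = 5, M2^(-1) mod 3 = 2
x = 9*3*5 + 2*14*2 = 191
191 mod 42 = 23
Check: 23 mod 14 = 9 ✓, 23 mod 3 = 2 ✓

x ≡ 23 (mod 42)


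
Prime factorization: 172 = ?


172 / 2 = 86
86 / 2 = 43
43 / 43 = 1
172 = 2^2 × 43


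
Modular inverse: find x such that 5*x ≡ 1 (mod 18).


Use the extended Euclidean algorithm on (18, 5); each row r = 18*s + 5*t:
r=18, s=1, t=0
r=5, s=0, t=1
q=3: r=3, s=1, t=-3   [18*(1) + 5*(-3) = 3]
q=1: r=2, s=-1, t=4   [18*(-1) + 5*(4) = 2]
q=1: r=1, s=2, t=-7   [18*(2) + 5*(-7) = 1]
q=2: r=0, s=-5, t=18   [18*(-5) + 5*(18) = 0]
GCD = 1 with t = -7, so 5*(-7) ≡ 1 (mod 18)
Inverse = -7 mod 18 = 11
Check: 5 * 11 = 55 ≡ 1 (mod 18)

5^(-1) ≡ 11 (mod 18)


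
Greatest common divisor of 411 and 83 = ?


411 = 4 * 83 + 79
83 = 1 * 79 + 4
79 = 19 * 4 + 3
4 = 1 * 3 + 1
3 = 3 * 1 + 0
GCD = 1


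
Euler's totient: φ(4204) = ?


4204 = 2^2 × 1051
Prime factors: 2, 1051
φ(4204) = 4204 × (1-1/2) × (1-1/1051)
= 4204 × 1/2 × 1050/1051 = 2100

φ(4204) = 2100


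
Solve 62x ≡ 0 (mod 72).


GCD(62, 72) = 2 divides 0
Divide: 31x ≡ 0 (mod 36)
x ≡ 0 (mod 36)


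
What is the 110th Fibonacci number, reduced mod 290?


F(k) mod 290 for k=1..110:
1, 1, 2, 3, 5, 8, 13, 21, 34, 55, 89, 144, 233, 87, 30, 117, 147, 264, 121, 95, 216, 21, 237, 258, 205, 173, 88, 261, 59, 30, 89, 119, 208, 37, 245, 282, 237, 229, 176, 115, 1, 116, 117, 233, 60, 3, 63, 66, 129, 195, 34, 229, 263, 202, 175, 87, 262, 59, 31, 90, 121, 211, 42, 253, 5, 258, 263, 231, 204, 145, 59, 204, 263, 177, 150, 37, 187, 224, 121, 55, 176, 231, 117, 58, 175, 233, 118, 61, 179, 240, 129, 79, 208, 287, 205, 202, 117, 29, 146, 175, 31, 206, 237, 153, 100, 253, 63, 26, 89, 115
F(110) mod 290 = 115


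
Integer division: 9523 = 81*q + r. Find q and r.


9523 = 81 * 117 + 46
Check: 9477 + 46 = 9523

q = 117, r = 46


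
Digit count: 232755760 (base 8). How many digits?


232755760 in base 8 = 1567711060
Number of digits = 10

10 digits (base 8)


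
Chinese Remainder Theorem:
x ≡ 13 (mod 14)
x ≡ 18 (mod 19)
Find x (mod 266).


M = 14*19 = 266
M1 = M/14 = 19, M2 = M/19 = 14
M1^(-1) mod 14 = 3, M2^(-1) mod 19 = 15
x = 13*19*3 + 18*14*15 = 4521
4521 mod 266 = 265
Check: 265 mod 14 = 13 ✓, 265 mod 19 = 18 ✓

x ≡ 265 (mod 266)


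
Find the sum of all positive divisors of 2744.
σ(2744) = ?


Divisors of 2744: 1, 2, 4, 7, 8, 14, 28, 49, 56, 98, 196, 343, 392, 686, 1372, 2744
Sum = 1 + 2 + 4 + 7 + 8 + 14 + 28 + 49 + 56 + 98 + 196 + 343 + 392 + 686 + 1372 + 2744 = 6000

σ(2744) = 6000


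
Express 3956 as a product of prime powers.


3956 / 2 = 1978
1978 / 2 = 989
989 / 23 = 43
43 / 43 = 1
3956 = 2^2 × 23 × 43


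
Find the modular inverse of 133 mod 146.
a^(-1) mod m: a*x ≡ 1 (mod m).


Use the extended Euclidean algorithm on (146, 133); each row r = 146*s + 133*t:
r=146, s=1, t=0
r=133, s=0, t=1
q=1: r=13, s=1, t=-1   [146*(1) + 133*(-1) = 13]
q=10: r=3, s=-10, t=11   [146*(-10) + 133*(11) = 3]
q=4: r=1, s=41, t=-45   [146*(41) + 133*(-45) = 1]
q=3: r=0, s=-133, t=146   [146*(-133) + 133*(146) = 0]
GCD = 1 with t = -45, so 133*(-45) ≡ 1 (mod 146)
Inverse = -45 mod 146 = 101
Check: 133 * 101 = 13433 ≡ 1 (mod 146)

133^(-1) ≡ 101 (mod 146)


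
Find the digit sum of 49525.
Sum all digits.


4 + 9 + 5 + 2 + 5 = 25


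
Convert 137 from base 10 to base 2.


137 (base 10) = 137 (decimal)
137 (decimal) = 10001001 (base 2)


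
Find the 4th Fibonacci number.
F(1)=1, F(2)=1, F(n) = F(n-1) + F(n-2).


Sequence: 1, 1, 2, 3
F(4) = 3


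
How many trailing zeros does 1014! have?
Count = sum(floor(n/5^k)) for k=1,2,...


floor(1014/5) = 202
floor(1014/25) = 40
floor(1014/125) = 8
floor(1014/625) = 1
Total = 251

251 trailing zeros


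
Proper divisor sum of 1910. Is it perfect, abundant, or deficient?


Proper divisors: 1, 2, 5, 10, 191, 382, 955
Sum = 1 + 2 + 5 + 10 + 191 + 382 + 955 = 1546
1546 < 1910 → deficient

s(1910) = 1546 (deficient)


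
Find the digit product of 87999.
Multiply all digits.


8 × 7 × 9 × 9 × 9 = 40824


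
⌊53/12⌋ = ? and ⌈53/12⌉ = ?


53/12 = 4.4167
floor = 4
ceil = 5

floor = 4, ceil = 5


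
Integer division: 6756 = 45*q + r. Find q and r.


6756 = 45 * 150 + 6
Check: 6750 + 6 = 6756

q = 150, r = 6


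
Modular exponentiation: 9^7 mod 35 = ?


9^1 mod 35 = 9
9^2 mod 35 = 11
9^3 mod 35 = 29
9^4 mod 35 = 16
9^5 mod 35 = 4
9^6 mod 35 = 1
9^7 mod 35 = 9


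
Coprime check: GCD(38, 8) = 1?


Euclidean algorithm:
38 = 4 * 8 + 6
8 = 1 * 6 + 2
6 = 3 * 2 + 0
GCD(38, 8) = 2

No, not coprime (GCD = 2)


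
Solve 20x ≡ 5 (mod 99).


GCD(20, 99) = 1, unique solution
a^(-1) mod 99 = 5
x = 5 * 5 mod 99 = 25

x ≡ 25 (mod 99)


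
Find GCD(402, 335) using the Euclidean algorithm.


402 = 1 * 335 + 67
335 = 5 * 67 + 0
GCD = 67


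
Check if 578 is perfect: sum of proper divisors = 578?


Proper divisors of 578: 1, 2, 17, 34, 289
Sum = 1 + 2 + 17 + 34 + 289 = 343

No, 578 is not perfect (343 ≠ 578)


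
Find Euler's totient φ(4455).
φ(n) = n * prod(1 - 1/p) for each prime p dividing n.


4455 = 3^4 × 5 × 11
Prime factors: 3, 5, 11
φ(4455) = 4455 × (1-1/3) × (1-1/5) × (1-1/11)
= 4455 × 2/3 × 4/5 × 10/11 = 2160

φ(4455) = 2160


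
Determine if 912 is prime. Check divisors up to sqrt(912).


912 / 2 = 456 (exact division)
912 is NOT prime.

No, 912 is not prime


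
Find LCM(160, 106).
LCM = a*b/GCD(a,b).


GCD(160, 106) = 2
LCM = 160*106/2 = 16960/2 = 8480

LCM = 8480


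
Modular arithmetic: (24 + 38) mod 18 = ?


24 + 38 = 62
62 mod 18 = 8


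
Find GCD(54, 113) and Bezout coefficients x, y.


Tabular extended Euclidean (each row: r = 54*s + 113*t):
r=54, s=1, t=0
r=113, s=0, t=1
q=0: r=54, s=1, t=0   [54*(1) + 113*(0) = 54]
q=2: r=5, s=-2, t=1   [54*(-2) + 113*(1) = 5]
q=10: r=4, s=21, t=-10   [54*(21) + 113*(-10) = 4]
q=1: r=1, s=-23, t=11   [54*(-23) + 113*(11) = 1]
q=4: r=0, s=113, t=-54   [54*(113) + 113*(-54) = 0]
GCD = 1; from the row with r=1: x=-23, y=11
Check: 54*(-23) + 113*(11) = -1242 + 1243 = 1

GCD = 1, x = -23, y = 11


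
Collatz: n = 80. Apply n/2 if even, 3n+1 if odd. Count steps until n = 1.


80 → 40 → 20 → 10 → 5 → 16 → 8 → 4 → 2 → 1
Total steps = 9

9 steps


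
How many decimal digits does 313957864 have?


313957864 has 9 digits in base 10
floor(log10(313957864)) + 1 = floor(8.4969) + 1 = 9

9 digits (base 10)


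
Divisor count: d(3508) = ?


3508 = 2^2 × 877^1
d(3508) = (2+1) × (1+1) = 6

6 divisors


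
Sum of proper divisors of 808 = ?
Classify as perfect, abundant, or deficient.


Proper divisors: 1, 2, 4, 8, 101, 202, 404
Sum = 1 + 2 + 4 + 8 + 101 + 202 + 404 = 722
722 < 808 → deficient

s(808) = 722 (deficient)


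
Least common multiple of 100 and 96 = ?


GCD(100, 96) = 4
LCM = 100*96/4 = 9600/4 = 2400

LCM = 2400


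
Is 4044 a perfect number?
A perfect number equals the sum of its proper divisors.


Proper divisors of 4044: 1, 2, 3, 4, 6, 12, 337, 674, 1011, 1348, 2022
Sum = 1 + 2 + 3 + 4 + 6 + 12 + 337 + 674 + 1011 + 1348 + 2022 = 5420

No, 4044 is not perfect (5420 ≠ 4044)


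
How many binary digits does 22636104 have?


22636104 in base 2 = 1010110010110011001001000
Number of digits = 25

25 digits (base 2)


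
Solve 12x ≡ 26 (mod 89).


GCD(12, 89) = 1, unique solution
a^(-1) mod 89 = 52
x = 52 * 26 mod 89 = 17

x ≡ 17 (mod 89)


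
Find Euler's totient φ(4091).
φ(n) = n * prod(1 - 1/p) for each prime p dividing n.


4091 = 4091
Prime factors: 4091
φ(4091) = 4091 × (1-1/4091)
= 4091 × 4090/4091 = 4090

φ(4091) = 4090


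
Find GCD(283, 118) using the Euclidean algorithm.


283 = 2 * 118 + 47
118 = 2 * 47 + 24
47 = 1 * 24 + 23
24 = 1 * 23 + 1
23 = 23 * 1 + 0
GCD = 1


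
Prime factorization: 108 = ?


108 / 2 = 54
54 / 2 = 27
27 / 3 = 9
9 / 3 = 3
3 / 3 = 1
108 = 2^2 × 3^3


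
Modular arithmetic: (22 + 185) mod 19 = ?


22 + 185 = 207
207 mod 19 = 17


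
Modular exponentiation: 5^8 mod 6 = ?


5^1 mod 6 = 5
5^2 mod 6 = 1
5^3 mod 6 = 5
5^4 mod 6 = 1
5^5 mod 6 = 5
5^6 mod 6 = 1
5^7 mod 6 = 5
5^8 mod 6 = 1


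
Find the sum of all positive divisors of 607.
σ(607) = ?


Divisors of 607: 1, 607
Sum = 1 + 607 = 608

σ(607) = 608


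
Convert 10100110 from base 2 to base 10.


10100110 (base 2) = 166 (decimal)
166 (decimal) = 166 (base 10)


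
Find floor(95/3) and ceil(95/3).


95/3 = 31.6667
floor = 31
ceil = 32

floor = 31, ceil = 32


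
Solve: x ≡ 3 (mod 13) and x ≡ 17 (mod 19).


M = 13*19 = 247
M1 = M/13 = 19, M2 = M/19 = 13
M1^(-1) mod 13 = 11, M2^(-1) mod 19 = 3
x = 3*19*11 + 17*13*3 = 1290
1290 mod 247 = 55
Check: 55 mod 13 = 3 ✓, 55 mod 19 = 17 ✓

x ≡ 55 (mod 247)


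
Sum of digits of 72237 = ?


7 + 2 + 2 + 3 + 7 = 21


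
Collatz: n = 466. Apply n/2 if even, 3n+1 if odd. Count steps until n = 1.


466 → 233 → 700 → 350 → 175 → 526 → 263 → 790 → 395 → 1186 → 593 → 1780 → 890 → 445 → 1336 → 668 → 334 → 167 → 502 → 251 → 754 → 377 → 1132 → 566 → 283 → 850 → 425 → 1276 → 638 → 319 → 958 → 479 → 1438 → 719 → 2158 → 1079 → 3238 → 1619 → 4858 → 2429 → 7288 → 3644 → 1822 → 911 → 2734 → 1367 → 4102 → 2051 → 6154 → 3077 → 9232 → 4616 → 2308 → 1154 → 577 → 1732 → 866 → 433 → 1300 → 650 → 325 → 976 → 488 → 244 → 122 → 61 → 184 → 92 → 46 → 23 → 70 → 35 → 106 → 53 → 160 → 80 → 40 → 20 → 10 → 5 → 16 → 8 → 4 → 2 → 1
Total steps = 84

84 steps


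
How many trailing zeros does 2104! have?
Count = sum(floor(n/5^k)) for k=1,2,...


floor(2104/5) = 420
floor(2104/25) = 84
floor(2104/125) = 16
floor(2104/625) = 3
Total = 523

523 trailing zeros


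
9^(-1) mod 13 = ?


Use the extended Euclidean algorithm on (13, 9); each row r = 13*s + 9*t:
r=13, s=1, t=0
r=9, s=0, t=1
q=1: r=4, s=1, t=-1   [13*(1) + 9*(-1) = 4]
q=2: r=1, s=-2, t=3   [13*(-2) + 9*(3) = 1]
q=4: r=0, s=9, t=-13   [13*(9) + 9*(-13) = 0]
GCD = 1 with t = 3, so 9*(3) ≡ 1 (mod 13)
Inverse = 3 mod 13 = 3
Check: 9 * 3 = 27 ≡ 1 (mod 13)

9^(-1) ≡ 3 (mod 13)


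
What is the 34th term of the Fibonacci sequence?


Sequence: 1, 1, 2, 3, 5, 8, 13, 21, 34, 55, 89, 144, 233, 377, 610, 987, 1597, 2584, 4181, 6765, 10946, 17711, 28657, 46368, 75025, 121393, 196418, 317811, 514229, 832040, 1346269, 2178309, 3524578, 5702887
F(34) = 5702887


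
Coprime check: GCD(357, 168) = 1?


Euclidean algorithm:
357 = 2 * 168 + 21
168 = 8 * 21 + 0
GCD(357, 168) = 21

No, not coprime (GCD = 21)


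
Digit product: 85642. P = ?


8 × 5 × 6 × 4 × 2 = 1920


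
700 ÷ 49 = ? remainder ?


700 = 49 * 14 + 14
Check: 686 + 14 = 700

q = 14, r = 14


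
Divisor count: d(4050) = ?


4050 = 2^1 × 3^4 × 5^2
d(4050) = (1+1) × (4+1) × (2+1) = 30

30 divisors


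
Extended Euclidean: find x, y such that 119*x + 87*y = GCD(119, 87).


Tabular extended Euclidean (each row: r = 119*s + 87*t):
r=119, s=1, t=0
r=87, s=0, t=1
q=1: r=32, s=1, t=-1   [119*(1) + 87*(-1) = 32]
q=2: r=23, s=-2, t=3   [119*(-2) + 87*(3) = 23]
q=1: r=9, s=3, t=-4   [119*(3) + 87*(-4) = 9]
q=2: r=5, s=-8, t=11   [119*(-8) + 87*(11) = 5]
q=1: r=4, s=11, t=-15   [119*(11) + 87*(-15) = 4]
q=1: r=1, s=-19, t=26   [119*(-19) + 87*(26) = 1]
q=4: r=0, s=87, t=-119   [119*(87) + 87*(-119) = 0]
GCD = 1; from the row with r=1: x=-19, y=26
Check: 119*(-19) + 87*(26) = -2261 + 2262 = 1

GCD = 1, x = -19, y = 26


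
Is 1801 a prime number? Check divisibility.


Check divisors up to sqrt(1801) = 42.4382
No divisors found.
1801 is prime.

Yes, 1801 is prime


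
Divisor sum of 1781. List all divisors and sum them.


Divisors of 1781: 1, 13, 137, 1781
Sum = 1 + 13 + 137 + 1781 = 1932

σ(1781) = 1932


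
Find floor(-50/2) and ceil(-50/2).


-50/2 = -25.0000
floor = -25
ceil = -25

floor = -25, ceil = -25


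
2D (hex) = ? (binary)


2D (base 16) = 45 (decimal)
45 (decimal) = 101101 (base 2)


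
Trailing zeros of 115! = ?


floor(115/5) = 23
floor(115/25) = 4
Total = 27

27 trailing zeros


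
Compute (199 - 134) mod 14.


199 - 134 = 65
65 mod 14 = 9


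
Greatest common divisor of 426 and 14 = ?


426 = 30 * 14 + 6
14 = 2 * 6 + 2
6 = 3 * 2 + 0
GCD = 2


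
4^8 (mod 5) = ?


4^1 mod 5 = 4
4^2 mod 5 = 1
4^3 mod 5 = 4
4^4 mod 5 = 1
4^5 mod 5 = 4
4^6 mod 5 = 1
4^7 mod 5 = 4
4^8 mod 5 = 1


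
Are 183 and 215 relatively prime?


Euclidean algorithm:
215 = 1 * 183 + 32
183 = 5 * 32 + 23
32 = 1 * 23 + 9
23 = 2 * 9 + 5
9 = 1 * 5 + 4
5 = 1 * 4 + 1
4 = 4 * 1 + 0
GCD(183, 215) = 1

Yes, coprime (GCD = 1)


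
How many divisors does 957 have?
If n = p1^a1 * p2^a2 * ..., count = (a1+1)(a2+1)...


957 = 3^1 × 11^1 × 29^1
d(957) = (1+1) × (1+1) × (1+1) = 8

8 divisors


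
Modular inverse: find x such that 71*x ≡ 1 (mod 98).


Use the extended Euclidean algorithm on (98, 71); each row r = 98*s + 71*t:
r=98, s=1, t=0
r=71, s=0, t=1
q=1: r=27, s=1, t=-1   [98*(1) + 71*(-1) = 27]
q=2: r=17, s=-2, t=3   [98*(-2) + 71*(3) = 17]
q=1: r=10, s=3, t=-4   [98*(3) + 71*(-4) = 10]
q=1: r=7, s=-5, t=7   [98*(-5) + 71*(7) = 7]
q=1: r=3, s=8, t=-11   [98*(8) + 71*(-11) = 3]
q=2: r=1, s=-21, t=29   [98*(-21) + 71*(29) = 1]
q=3: r=0, s=71, t=-98   [98*(71) + 71*(-98) = 0]
GCD = 1 with t = 29, so 71*(29) ≡ 1 (mod 98)
Inverse = 29 mod 98 = 29
Check: 71 * 29 = 2059 ≡ 1 (mod 98)

71^(-1) ≡ 29 (mod 98)


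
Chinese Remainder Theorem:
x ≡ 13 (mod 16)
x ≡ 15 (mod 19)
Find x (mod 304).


M = 16*19 = 304
M1 = M/16 = 19, M2 = M/19 = 16
M1^(-1) mod 16 = 11, M2^(-1) mod 19 = 6
x = 13*19*11 + 15*16*6 = 4157
4157 mod 304 = 205
Check: 205 mod 16 = 13 ✓, 205 mod 19 = 15 ✓

x ≡ 205 (mod 304)


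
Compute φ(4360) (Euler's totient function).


4360 = 2^3 × 5 × 109
Prime factors: 2, 5, 109
φ(4360) = 4360 × (1-1/2) × (1-1/5) × (1-1/109)
= 4360 × 1/2 × 4/5 × 108/109 = 1728

φ(4360) = 1728


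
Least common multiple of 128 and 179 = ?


GCD(128, 179) = 1
LCM = 128*179/1 = 22912/1 = 22912

LCM = 22912


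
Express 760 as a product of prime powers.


760 / 2 = 380
380 / 2 = 190
190 / 2 = 95
95 / 5 = 19
19 / 19 = 1
760 = 2^3 × 5 × 19


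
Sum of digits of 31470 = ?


3 + 1 + 4 + 7 + 0 = 15


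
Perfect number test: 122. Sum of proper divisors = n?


Proper divisors of 122: 1, 2, 61
Sum = 1 + 2 + 61 = 64

No, 122 is not perfect (64 ≠ 122)


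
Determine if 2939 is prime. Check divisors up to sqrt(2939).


Check divisors up to sqrt(2939) = 54.2125
No divisors found.
2939 is prime.

Yes, 2939 is prime


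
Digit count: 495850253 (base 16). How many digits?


495850253 in base 16 = 1D8E130D
Number of digits = 8

8 digits (base 16)


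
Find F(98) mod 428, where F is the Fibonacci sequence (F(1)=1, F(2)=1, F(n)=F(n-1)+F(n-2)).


F(k) mod 428 for k=1..98:
1, 1, 2, 3, 5, 8, 13, 21, 34, 55, 89, 144, 233, 377, 182, 131, 313, 16, 329, 345, 246, 163, 409, 144, 125, 269, 394, 235, 201, 8, 209, 217, 426, 215, 213, 0, 213, 213, 426, 211, 209, 420, 201, 193, 394, 159, 125, 284, 409, 265, 246, 83, 329, 412, 313, 297, 182, 51, 233, 284, 89, 373, 34, 407, 13, 420, 5, 425, 2, 427, 1, 0, 1, 1, 2, 3, 5, 8, 13, 21, 34, 55, 89, 144, 233, 377, 182, 131, 313, 16, 329, 345, 246, 163, 409, 144, 125, 269
F(98) mod 428 = 269


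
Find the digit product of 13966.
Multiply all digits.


1 × 3 × 9 × 6 × 6 = 972


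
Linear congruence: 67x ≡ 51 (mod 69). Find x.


GCD(67, 69) = 1, unique solution
a^(-1) mod 69 = 34
x = 34 * 51 mod 69 = 9

x ≡ 9 (mod 69)


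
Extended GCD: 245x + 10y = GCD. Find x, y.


Tabular extended Euclidean (each row: r = 245*s + 10*t):
r=245, s=1, t=0
r=10, s=0, t=1
q=24: r=5, s=1, t=-24   [245*(1) + 10*(-24) = 5]
q=2: r=0, s=-2, t=49   [245*(-2) + 10*(49) = 0]
GCD = 5; from the row with r=5: x=1, y=-24
Check: 245*(1) + 10*(-24) = 245 - 240 = 5

GCD = 5, x = 1, y = -24


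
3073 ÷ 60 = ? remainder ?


3073 = 60 * 51 + 13
Check: 3060 + 13 = 3073

q = 51, r = 13


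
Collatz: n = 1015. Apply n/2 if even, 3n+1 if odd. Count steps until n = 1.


1015 → 3046 → 1523 → 4570 → 2285 → 6856 → 3428 → 1714 → 857 → 2572 → 1286 → 643 → 1930 → 965 → 2896 → 1448 → 724 → 362 → 181 → 544 → 272 → 136 → 68 → 34 → 17 → 52 → 26 → 13 → 40 → 20 → 10 → 5 → 16 → 8 → 4 → 2 → 1
Total steps = 36

36 steps


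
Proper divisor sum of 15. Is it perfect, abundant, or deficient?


Proper divisors: 1, 3, 5
Sum = 1 + 3 + 5 = 9
9 < 15 → deficient

s(15) = 9 (deficient)


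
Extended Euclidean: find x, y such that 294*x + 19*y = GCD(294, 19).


Tabular extended Euclidean (each row: r = 294*s + 19*t):
r=294, s=1, t=0
r=19, s=0, t=1
q=15: r=9, s=1, t=-15   [294*(1) + 19*(-15) = 9]
q=2: r=1, s=-2, t=31   [294*(-2) + 19*(31) = 1]
q=9: r=0, s=19, t=-294   [294*(19) + 19*(-294) = 0]
GCD = 1; from the row with r=1: x=-2, y=31
Check: 294*(-2) + 19*(31) = -588 + 589 = 1

GCD = 1, x = -2, y = 31


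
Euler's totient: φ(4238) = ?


4238 = 2 × 13 × 163
Prime factors: 2, 13, 163
φ(4238) = 4238 × (1-1/2) × (1-1/13) × (1-1/163)
= 4238 × 1/2 × 12/13 × 162/163 = 1944

φ(4238) = 1944


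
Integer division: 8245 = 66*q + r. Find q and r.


8245 = 66 * 124 + 61
Check: 8184 + 61 = 8245

q = 124, r = 61


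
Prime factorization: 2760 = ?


2760 / 2 = 1380
1380 / 2 = 690
690 / 2 = 345
345 / 3 = 115
115 / 5 = 23
23 / 23 = 1
2760 = 2^3 × 3 × 5 × 23


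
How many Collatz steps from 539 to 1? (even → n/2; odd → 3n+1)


539 → 1618 → 809 → 2428 → 1214 → 607 → 1822 → 911 → 2734 → 1367 → 4102 → 2051 → 6154 → 3077 → 9232 → 4616 → 2308 → 1154 → 577 → 1732 → 866 → 433 → 1300 → 650 → 325 → 976 → 488 → 244 → 122 → 61 → 184 → 92 → 46 → 23 → 70 → 35 → 106 → 53 → 160 → 80 → 40 → 20 → 10 → 5 → 16 → 8 → 4 → 2 → 1
Total steps = 48

48 steps


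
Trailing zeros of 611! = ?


floor(611/5) = 122
floor(611/25) = 24
floor(611/125) = 4
Total = 150

150 trailing zeros


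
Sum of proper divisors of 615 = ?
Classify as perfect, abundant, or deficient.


Proper divisors: 1, 3, 5, 15, 41, 123, 205
Sum = 1 + 3 + 5 + 15 + 41 + 123 + 205 = 393
393 < 615 → deficient

s(615) = 393 (deficient)


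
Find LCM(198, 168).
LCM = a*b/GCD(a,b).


GCD(198, 168) = 6
LCM = 198*168/6 = 33264/6 = 5544

LCM = 5544


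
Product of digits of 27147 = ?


2 × 7 × 1 × 4 × 7 = 392


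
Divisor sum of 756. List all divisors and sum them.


Divisors of 756: 1, 2, 3, 4, 6, 7, 9, 12, 14, 18, 21, 27, 28, 36, 42, 54, 63, 84, 108, 126, 189, 252, 378, 756
Sum = 1 + 2 + 3 + 4 + 6 + 7 + 9 + 12 + 14 + 18 + 21 + 27 + 28 + 36 + 42 + 54 + 63 + 84 + 108 + 126 + 189 + 252 + 378 + 756 = 2240

σ(756) = 2240


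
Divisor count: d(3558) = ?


3558 = 2^1 × 3^1 × 593^1
d(3558) = (1+1) × (1+1) × (1+1) = 8

8 divisors


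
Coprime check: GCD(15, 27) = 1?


Euclidean algorithm:
27 = 1 * 15 + 12
15 = 1 * 12 + 3
12 = 4 * 3 + 0
GCD(15, 27) = 3

No, not coprime (GCD = 3)


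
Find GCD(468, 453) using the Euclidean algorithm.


468 = 1 * 453 + 15
453 = 30 * 15 + 3
15 = 5 * 3 + 0
GCD = 3


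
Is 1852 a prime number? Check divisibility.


1852 / 2 = 926 (exact division)
1852 is NOT prime.

No, 1852 is not prime


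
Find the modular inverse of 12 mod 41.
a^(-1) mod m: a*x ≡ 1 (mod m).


Use the extended Euclidean algorithm on (41, 12); each row r = 41*s + 12*t:
r=41, s=1, t=0
r=12, s=0, t=1
q=3: r=5, s=1, t=-3   [41*(1) + 12*(-3) = 5]
q=2: r=2, s=-2, t=7   [41*(-2) + 12*(7) = 2]
q=2: r=1, s=5, t=-17   [41*(5) + 12*(-17) = 1]
q=2: r=0, s=-12, t=41   [41*(-12) + 12*(41) = 0]
GCD = 1 with t = -17, so 12*(-17) ≡ 1 (mod 41)
Inverse = -17 mod 41 = 24
Check: 12 * 24 = 288 ≡ 1 (mod 41)

12^(-1) ≡ 24 (mod 41)


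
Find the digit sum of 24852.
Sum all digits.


2 + 4 + 8 + 5 + 2 = 21


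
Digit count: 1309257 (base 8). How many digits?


1309257 in base 8 = 4775111
Number of digits = 7

7 digits (base 8)


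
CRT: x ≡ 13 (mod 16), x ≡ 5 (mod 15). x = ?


M = 16*15 = 240
M1 = M/16 = 15, M2 = M/15 = 16
M1^(-1) mod 16 = 15, M2^(-1) mod 15 = 1
x = 13*15*15 + 5*16*1 = 3005
3005 mod 240 = 125
Check: 125 mod 16 = 13 ✓, 125 mod 15 = 5 ✓

x ≡ 125 (mod 240)


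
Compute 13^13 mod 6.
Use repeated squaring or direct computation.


13^1 mod 6 = 1
13^2 mod 6 = 1
13^3 mod 6 = 1
13^4 mod 6 = 1
13^5 mod 6 = 1
13^6 mod 6 = 1
13^7 mod 6 = 1
13^8 mod 6 = 1
13^9 mod 6 = 1
13^10 mod 6 = 1
13^11 mod 6 = 1
13^12 mod 6 = 1
13^13 mod 6 = 1


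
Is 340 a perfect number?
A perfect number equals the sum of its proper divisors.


Proper divisors of 340: 1, 2, 4, 5, 10, 17, 20, 34, 68, 85, 170
Sum = 1 + 2 + 4 + 5 + 10 + 17 + 20 + 34 + 68 + 85 + 170 = 416

No, 340 is not perfect (416 ≠ 340)


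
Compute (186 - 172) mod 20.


186 - 172 = 14
14 mod 20 = 14


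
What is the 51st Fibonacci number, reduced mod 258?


F(k) mod 258 for k=1..51:
1, 1, 2, 3, 5, 8, 13, 21, 34, 55, 89, 144, 233, 119, 94, 213, 49, 4, 53, 57, 110, 167, 19, 186, 205, 133, 80, 213, 35, 248, 25, 15, 40, 55, 95, 150, 245, 137, 124, 3, 127, 130, 257, 129, 128, 257, 127, 126, 253, 121, 116
F(51) mod 258 = 116


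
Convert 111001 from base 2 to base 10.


111001 (base 2) = 57 (decimal)
57 (decimal) = 57 (base 10)


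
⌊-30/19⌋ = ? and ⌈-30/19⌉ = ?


-30/19 = -1.5789
floor = -2
ceil = -1

floor = -2, ceil = -1


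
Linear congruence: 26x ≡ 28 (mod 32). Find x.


GCD(26, 32) = 2 divides 28
Divide: 13x ≡ 14 (mod 16)
x ≡ 6 (mod 16)


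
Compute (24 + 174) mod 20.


24 + 174 = 198
198 mod 20 = 18


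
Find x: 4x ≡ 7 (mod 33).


GCD(4, 33) = 1, unique solution
a^(-1) mod 33 = 25
x = 25 * 7 mod 33 = 10

x ≡ 10 (mod 33)


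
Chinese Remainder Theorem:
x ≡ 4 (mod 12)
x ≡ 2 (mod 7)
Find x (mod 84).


M = 12*7 = 84
M1 = M/12 = 7, M2 = M/7 = 12
M1^(-1) mod 12 = 7, M2^(-1) mod 7 = 3
x = 4*7*7 + 2*12*3 = 268
268 mod 84 = 16
Check: 16 mod 12 = 4 ✓, 16 mod 7 = 2 ✓

x ≡ 16 (mod 84)


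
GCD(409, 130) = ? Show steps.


409 = 3 * 130 + 19
130 = 6 * 19 + 16
19 = 1 * 16 + 3
16 = 5 * 3 + 1
3 = 3 * 1 + 0
GCD = 1


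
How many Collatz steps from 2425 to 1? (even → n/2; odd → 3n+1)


2425 → 7276 → 3638 → 1819 → 5458 → 2729 → 8188 → 4094 → 2047 → 6142 → 3071 → 9214 → 4607 → 13822 → 6911 → 20734 → 10367 → 31102 → 15551 → 46654 → 23327 → 69982 → 34991 → 104974 → 52487 → 157462 → 78731 → 236194 → 118097 → 354292 → 177146 → 88573 → 265720 → 132860 → 66430 → 33215 → 99646 → 49823 → 149470 → 74735 → 224206 → 112103 → 336310 → 168155 → 504466 → 252233 → 756700 → 378350 → 189175 → 567526 → 283763 → 851290 → 425645 → 1276936 → 638468 → 319234 → 159617 → 478852 → 239426 → 119713 → 359140 → 179570 → 89785 → 269356 → 134678 → 67339 → 202018 → 101009 → 303028 → 151514 → 75757 → 227272 → 113636 → 56818 → 28409 → 85228 → 42614 → 21307 → 63922 → 31961 → 95884 → 47942 → 23971 → 71914 → 35957 → 107872 → 53936 → 26968 → 13484 → 6742 → 3371 → 10114 → 5057 → 15172 → 7586 → 3793 → 11380 → 5690 → 2845 → 8536 → 4268 → 2134 → 1067 → 3202 → 1601 → 4804 → 2402 → 1201 → 3604 → 1802 → 901 → 2704 → 1352 → 676 → 338 → 169 → 508 → 254 → 127 → 382 → 191 → 574 → 287 → 862 → 431 → 1294 → 647 → 1942 → 971 → 2914 → 1457 → 4372 → 2186 → 1093 → 3280 → 1640 → 820 → 410 → 205 → 616 → 308 → 154 → 77 → 232 → 116 → 58 → 29 → 88 → 44 → 22 → 11 → 34 → 17 → 52 → 26 → 13 → 40 → 20 → 10 → 5 → 16 → 8 → 4 → 2 → 1
Total steps = 164

164 steps


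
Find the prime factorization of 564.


564 / 2 = 282
282 / 2 = 141
141 / 3 = 47
47 / 47 = 1
564 = 2^2 × 3 × 47


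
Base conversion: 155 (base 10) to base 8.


155 (base 10) = 155 (decimal)
155 (decimal) = 233 (base 8)


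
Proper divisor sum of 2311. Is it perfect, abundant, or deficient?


Proper divisors: 1
Sum = 1 = 1
1 < 2311 → deficient

s(2311) = 1 (deficient)


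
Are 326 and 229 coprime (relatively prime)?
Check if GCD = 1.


Euclidean algorithm:
326 = 1 * 229 + 97
229 = 2 * 97 + 35
97 = 2 * 35 + 27
35 = 1 * 27 + 8
27 = 3 * 8 + 3
8 = 2 * 3 + 2
3 = 1 * 2 + 1
2 = 2 * 1 + 0
GCD(326, 229) = 1

Yes, coprime (GCD = 1)


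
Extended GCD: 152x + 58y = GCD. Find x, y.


Tabular extended Euclidean (each row: r = 152*s + 58*t):
r=152, s=1, t=0
r=58, s=0, t=1
q=2: r=36, s=1, t=-2   [152*(1) + 58*(-2) = 36]
q=1: r=22, s=-1, t=3   [152*(-1) + 58*(3) = 22]
q=1: r=14, s=2, t=-5   [152*(2) + 58*(-5) = 14]
q=1: r=8, s=-3, t=8   [152*(-3) + 58*(8) = 8]
q=1: r=6, s=5, t=-13   [152*(5) + 58*(-13) = 6]
q=1: r=2, s=-8, t=21   [152*(-8) + 58*(21) = 2]
q=3: r=0, s=29, t=-76   [152*(29) + 58*(-76) = 0]
GCD = 2; from the row with r=2: x=-8, y=21
Check: 152*(-8) + 58*(21) = -1216 + 1218 = 2

GCD = 2, x = -8, y = 21


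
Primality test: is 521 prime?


Check divisors up to sqrt(521) = 22.8254
No divisors found.
521 is prime.

Yes, 521 is prime


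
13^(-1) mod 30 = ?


Use the extended Euclidean algorithm on (30, 13); each row r = 30*s + 13*t:
r=30, s=1, t=0
r=13, s=0, t=1
q=2: r=4, s=1, t=-2   [30*(1) + 13*(-2) = 4]
q=3: r=1, s=-3, t=7   [30*(-3) + 13*(7) = 1]
q=4: r=0, s=13, t=-30   [30*(13) + 13*(-30) = 0]
GCD = 1 with t = 7, so 13*(7) ≡ 1 (mod 30)
Inverse = 7 mod 30 = 7
Check: 13 * 7 = 91 ≡ 1 (mod 30)

13^(-1) ≡ 7 (mod 30)


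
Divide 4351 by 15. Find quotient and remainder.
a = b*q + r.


4351 = 15 * 290 + 1
Check: 4350 + 1 = 4351

q = 290, r = 1


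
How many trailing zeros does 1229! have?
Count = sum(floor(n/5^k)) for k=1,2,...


floor(1229/5) = 245
floor(1229/25) = 49
floor(1229/125) = 9
floor(1229/625) = 1
Total = 304

304 trailing zeros


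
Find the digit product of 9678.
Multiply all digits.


9 × 6 × 7 × 8 = 3024


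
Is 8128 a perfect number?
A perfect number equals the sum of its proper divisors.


Proper divisors of 8128: 1, 2, 4, 8, 16, 32, 64, 127, 254, 508, 1016, 2032, 4064
Sum = 1 + 2 + 4 + 8 + 16 + 32 + 64 + 127 + 254 + 508 + 1016 + 2032 + 4064 = 8128

Yes, 8128 is perfect (8128 = 8128)


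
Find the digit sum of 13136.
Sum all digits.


1 + 3 + 1 + 3 + 6 = 14


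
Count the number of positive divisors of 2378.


2378 = 2^1 × 29^1 × 41^1
d(2378) = (1+1) × (1+1) × (1+1) = 8

8 divisors


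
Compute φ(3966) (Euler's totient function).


3966 = 2 × 3 × 661
Prime factors: 2, 3, 661
φ(3966) = 3966 × (1-1/2) × (1-1/3) × (1-1/661)
= 3966 × 1/2 × 2/3 × 660/661 = 1320

φ(3966) = 1320


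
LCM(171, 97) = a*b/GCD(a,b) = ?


GCD(171, 97) = 1
LCM = 171*97/1 = 16587/1 = 16587

LCM = 16587


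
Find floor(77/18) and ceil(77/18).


77/18 = 4.2778
floor = 4
ceil = 5

floor = 4, ceil = 5


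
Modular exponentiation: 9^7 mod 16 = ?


9^1 mod 16 = 9
9^2 mod 16 = 1
9^3 mod 16 = 9
9^4 mod 16 = 1
9^5 mod 16 = 9
9^6 mod 16 = 1
9^7 mod 16 = 9


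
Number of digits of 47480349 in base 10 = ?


47480349 has 8 digits in base 10
floor(log10(47480349)) + 1 = floor(7.6765) + 1 = 8

8 digits (base 10)


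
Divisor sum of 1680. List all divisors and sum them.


Divisors of 1680: 1, 2, 3, 4, 5, 6, 7, 8, 10, 12, 14, 15, 16, 20, 21, 24, 28, 30, 35, 40, 42, 48, 56, 60, 70, 80, 84, 105, 112, 120, 140, 168, 210, 240, 280, 336, 420, 560, 840, 1680
Sum = 1 + 2 + 3 + 4 + 5 + 6 + 7 + 8 + 10 + 12 + 14 + 15 + 16 + 20 + 21 + 24 + 28 + 30 + 35 + 40 + 42 + 48 + 56 + 60 + 70 + 80 + 84 + 105 + 112 + 120 + 140 + 168 + 210 + 240 + 280 + 336 + 420 + 560 + 840 + 1680 = 5952

σ(1680) = 5952


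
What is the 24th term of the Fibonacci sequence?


Sequence: 1, 1, 2, 3, 5, 8, 13, 21, 34, 55, 89, 144, 233, 377, 610, 987, 1597, 2584, 4181, 6765, 10946, 17711, 28657, 46368
F(24) = 46368


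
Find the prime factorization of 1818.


1818 / 2 = 909
909 / 3 = 303
303 / 3 = 101
101 / 101 = 1
1818 = 2 × 3^2 × 101


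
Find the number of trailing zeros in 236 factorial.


floor(236/5) = 47
floor(236/25) = 9
floor(236/125) = 1
Total = 57

57 trailing zeros


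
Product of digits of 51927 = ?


5 × 1 × 9 × 2 × 7 = 630


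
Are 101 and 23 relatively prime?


Euclidean algorithm:
101 = 4 * 23 + 9
23 = 2 * 9 + 5
9 = 1 * 5 + 4
5 = 1 * 4 + 1
4 = 4 * 1 + 0
GCD(101, 23) = 1

Yes, coprime (GCD = 1)


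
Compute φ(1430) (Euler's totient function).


1430 = 2 × 5 × 11 × 13
Prime factors: 2, 5, 11, 13
φ(1430) = 1430 × (1-1/2) × (1-1/5) × (1-1/11) × (1-1/13)
= 1430 × 1/2 × 4/5 × 10/11 × 12/13 = 480

φ(1430) = 480


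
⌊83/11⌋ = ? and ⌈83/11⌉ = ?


83/11 = 7.5455
floor = 7
ceil = 8

floor = 7, ceil = 8


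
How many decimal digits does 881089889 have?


881089889 has 9 digits in base 10
floor(log10(881089889)) + 1 = floor(8.9450) + 1 = 9

9 digits (base 10)


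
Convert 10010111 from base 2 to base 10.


10010111 (base 2) = 151 (decimal)
151 (decimal) = 151 (base 10)


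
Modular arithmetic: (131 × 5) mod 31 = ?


131 × 5 = 655
655 mod 31 = 4


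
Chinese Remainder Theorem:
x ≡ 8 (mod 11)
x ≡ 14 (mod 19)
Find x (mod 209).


M = 11*19 = 209
M1 = M/11 = 19, M2 = M/19 = 11
M1^(-1) mod 11 = 7, M2^(-1) mod 19 = 7
x = 8*19*7 + 14*11*7 = 2142
2142 mod 209 = 52
Check: 52 mod 11 = 8 ✓, 52 mod 19 = 14 ✓

x ≡ 52 (mod 209)


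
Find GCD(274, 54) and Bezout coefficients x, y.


Tabular extended Euclidean (each row: r = 274*s + 54*t):
r=274, s=1, t=0
r=54, s=0, t=1
q=5: r=4, s=1, t=-5   [274*(1) + 54*(-5) = 4]
q=13: r=2, s=-13, t=66   [274*(-13) + 54*(66) = 2]
q=2: r=0, s=27, t=-137   [274*(27) + 54*(-137) = 0]
GCD = 2; from the row with r=2: x=-13, y=66
Check: 274*(-13) + 54*(66) = -3562 + 3564 = 2

GCD = 2, x = -13, y = 66


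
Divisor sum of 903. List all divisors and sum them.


Divisors of 903: 1, 3, 7, 21, 43, 129, 301, 903
Sum = 1 + 3 + 7 + 21 + 43 + 129 + 301 + 903 = 1408

σ(903) = 1408


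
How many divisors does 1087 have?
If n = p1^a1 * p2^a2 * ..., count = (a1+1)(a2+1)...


1087 = 1087^1
d(1087) = (1+1) = 2

2 divisors


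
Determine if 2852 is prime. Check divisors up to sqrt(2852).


2852 / 2 = 1426 (exact division)
2852 is NOT prime.

No, 2852 is not prime


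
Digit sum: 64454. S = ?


6 + 4 + 4 + 5 + 4 = 23


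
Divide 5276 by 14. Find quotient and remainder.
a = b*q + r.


5276 = 14 * 376 + 12
Check: 5264 + 12 = 5276

q = 376, r = 12


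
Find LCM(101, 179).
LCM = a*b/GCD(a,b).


GCD(101, 179) = 1
LCM = 101*179/1 = 18079/1 = 18079

LCM = 18079


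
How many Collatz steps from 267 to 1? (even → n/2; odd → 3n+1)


267 → 802 → 401 → 1204 → 602 → 301 → 904 → 452 → 226 → 113 → 340 → 170 → 85 → 256 → 128 → 64 → 32 → 16 → 8 → 4 → 2 → 1
Total steps = 21

21 steps


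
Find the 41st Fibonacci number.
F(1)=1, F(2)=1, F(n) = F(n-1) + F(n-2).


Sequence: 1, 1, 2, 3, 5, 8, 13, 21, 34, 55, 89, 144, 233, 377, 610, 987, 1597, 2584, 4181, 6765, 10946, 17711, 28657, 46368, 75025, 121393, 196418, 317811, 514229, 832040, 1346269, 2178309, 3524578, 5702887, 9227465, 14930352, 24157817, 39088169, 63245986, 102334155, 165580141
F(41) = 165580141


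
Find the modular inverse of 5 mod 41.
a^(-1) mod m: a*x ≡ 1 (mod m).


Use the extended Euclidean algorithm on (41, 5); each row r = 41*s + 5*t:
r=41, s=1, t=0
r=5, s=0, t=1
q=8: r=1, s=1, t=-8   [41*(1) + 5*(-8) = 1]
q=5: r=0, s=-5, t=41   [41*(-5) + 5*(41) = 0]
GCD = 1 with t = -8, so 5*(-8) ≡ 1 (mod 41)
Inverse = -8 mod 41 = 33
Check: 5 * 33 = 165 ≡ 1 (mod 41)

5^(-1) ≡ 33 (mod 41)


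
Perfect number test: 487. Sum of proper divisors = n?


Proper divisors of 487: 1
Sum = 1 = 1

No, 487 is not perfect (1 ≠ 487)


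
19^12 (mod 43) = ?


19^1 mod 43 = 19
19^2 mod 43 = 17
19^3 mod 43 = 22
19^4 mod 43 = 31
19^5 mod 43 = 30
19^6 mod 43 = 11
19^7 mod 43 = 37
19^8 mod 43 = 15
19^9 mod 43 = 27
19^10 mod 43 = 40
19^11 mod 43 = 29
19^12 mod 43 = 35


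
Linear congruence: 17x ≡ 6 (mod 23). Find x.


GCD(17, 23) = 1, unique solution
a^(-1) mod 23 = 19
x = 19 * 6 mod 23 = 22

x ≡ 22 (mod 23)


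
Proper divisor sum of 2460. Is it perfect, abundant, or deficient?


Proper divisors: 1, 2, 3, 4, 5, 6, 10, 12, 15, 20, 30, 41, 60, 82, 123, 164, 205, 246, 410, 492, 615, 820, 1230
Sum = 1 + 2 + 3 + 4 + 5 + 6 + 10 + 12 + 15 + 20 + 30 + 41 + 60 + 82 + 123 + 164 + 205 + 246 + 410 + 492 + 615 + 820 + 1230 = 4596
4596 > 2460 → abundant

s(2460) = 4596 (abundant)


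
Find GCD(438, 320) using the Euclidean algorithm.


438 = 1 * 320 + 118
320 = 2 * 118 + 84
118 = 1 * 84 + 34
84 = 2 * 34 + 16
34 = 2 * 16 + 2
16 = 8 * 2 + 0
GCD = 2


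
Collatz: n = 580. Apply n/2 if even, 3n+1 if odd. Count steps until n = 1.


580 → 290 → 145 → 436 → 218 → 109 → 328 → 164 → 82 → 41 → 124 → 62 → 31 → 94 → 47 → 142 → 71 → 214 → 107 → 322 → 161 → 484 → 242 → 121 → 364 → 182 → 91 → 274 → 137 → 412 → 206 → 103 → 310 → 155 → 466 → 233 → 700 → 350 → 175 → 526 → 263 → 790 → 395 → 1186 → 593 → 1780 → 890 → 445 → 1336 → 668 → 334 → 167 → 502 → 251 → 754 → 377 → 1132 → 566 → 283 → 850 → 425 → 1276 → 638 → 319 → 958 → 479 → 1438 → 719 → 2158 → 1079 → 3238 → 1619 → 4858 → 2429 → 7288 → 3644 → 1822 → 911 → 2734 → 1367 → 4102 → 2051 → 6154 → 3077 → 9232 → 4616 → 2308 → 1154 → 577 → 1732 → 866 → 433 → 1300 → 650 → 325 → 976 → 488 → 244 → 122 → 61 → 184 → 92 → 46 → 23 → 70 → 35 → 106 → 53 → 160 → 80 → 40 → 20 → 10 → 5 → 16 → 8 → 4 → 2 → 1
Total steps = 118

118 steps


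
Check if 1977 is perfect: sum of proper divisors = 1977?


Proper divisors of 1977: 1, 3, 659
Sum = 1 + 3 + 659 = 663

No, 1977 is not perfect (663 ≠ 1977)


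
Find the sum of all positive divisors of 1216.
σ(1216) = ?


Divisors of 1216: 1, 2, 4, 8, 16, 19, 32, 38, 64, 76, 152, 304, 608, 1216
Sum = 1 + 2 + 4 + 8 + 16 + 19 + 32 + 38 + 64 + 76 + 152 + 304 + 608 + 1216 = 2540

σ(1216) = 2540


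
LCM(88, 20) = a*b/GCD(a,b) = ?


GCD(88, 20) = 4
LCM = 88*20/4 = 1760/4 = 440

LCM = 440


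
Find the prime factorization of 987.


987 / 3 = 329
329 / 7 = 47
47 / 47 = 1
987 = 3 × 7 × 47


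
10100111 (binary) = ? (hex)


10100111 (base 2) = 167 (decimal)
167 (decimal) = A7 (base 16)


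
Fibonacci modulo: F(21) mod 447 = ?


F(k) mod 447 for k=1..21:
1, 1, 2, 3, 5, 8, 13, 21, 34, 55, 89, 144, 233, 377, 163, 93, 256, 349, 158, 60, 218
F(21) mod 447 = 218


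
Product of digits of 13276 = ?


1 × 3 × 2 × 7 × 6 = 252


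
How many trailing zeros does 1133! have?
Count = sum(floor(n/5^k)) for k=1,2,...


floor(1133/5) = 226
floor(1133/25) = 45
floor(1133/125) = 9
floor(1133/625) = 1
Total = 281

281 trailing zeros


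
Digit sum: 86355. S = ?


8 + 6 + 3 + 5 + 5 = 27


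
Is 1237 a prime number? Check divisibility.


Check divisors up to sqrt(1237) = 35.1710
No divisors found.
1237 is prime.

Yes, 1237 is prime


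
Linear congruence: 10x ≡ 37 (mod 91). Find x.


GCD(10, 91) = 1, unique solution
a^(-1) mod 91 = 82
x = 82 * 37 mod 91 = 31

x ≡ 31 (mod 91)


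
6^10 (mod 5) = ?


6^1 mod 5 = 1
6^2 mod 5 = 1
6^3 mod 5 = 1
6^4 mod 5 = 1
6^5 mod 5 = 1
6^6 mod 5 = 1
6^7 mod 5 = 1
6^8 mod 5 = 1
6^9 mod 5 = 1
6^10 mod 5 = 1


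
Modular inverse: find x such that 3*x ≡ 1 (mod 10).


Use the extended Euclidean algorithm on (10, 3); each row r = 10*s + 3*t:
r=10, s=1, t=0
r=3, s=0, t=1
q=3: r=1, s=1, t=-3   [10*(1) + 3*(-3) = 1]
q=3: r=0, s=-3, t=10   [10*(-3) + 3*(10) = 0]
GCD = 1 with t = -3, so 3*(-3) ≡ 1 (mod 10)
Inverse = -3 mod 10 = 7
Check: 3 * 7 = 21 ≡ 1 (mod 10)

3^(-1) ≡ 7 (mod 10)


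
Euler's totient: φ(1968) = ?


1968 = 2^4 × 3 × 41
Prime factors: 2, 3, 41
φ(1968) = 1968 × (1-1/2) × (1-1/3) × (1-1/41)
= 1968 × 1/2 × 2/3 × 40/41 = 640

φ(1968) = 640


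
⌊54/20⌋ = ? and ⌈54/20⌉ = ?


54/20 = 2.7000
floor = 2
ceil = 3

floor = 2, ceil = 3


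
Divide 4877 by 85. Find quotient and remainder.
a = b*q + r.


4877 = 85 * 57 + 32
Check: 4845 + 32 = 4877

q = 57, r = 32


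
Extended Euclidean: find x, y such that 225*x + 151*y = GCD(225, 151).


Tabular extended Euclidean (each row: r = 225*s + 151*t):
r=225, s=1, t=0
r=151, s=0, t=1
q=1: r=74, s=1, t=-1   [225*(1) + 151*(-1) = 74]
q=2: r=3, s=-2, t=3   [225*(-2) + 151*(3) = 3]
q=24: r=2, s=49, t=-73   [225*(49) + 151*(-73) = 2]
q=1: r=1, s=-51, t=76   [225*(-51) + 151*(76) = 1]
q=2: r=0, s=151, t=-225   [225*(151) + 151*(-225) = 0]
GCD = 1; from the row with r=1: x=-51, y=76
Check: 225*(-51) + 151*(76) = -11475 + 11476 = 1

GCD = 1, x = -51, y = 76


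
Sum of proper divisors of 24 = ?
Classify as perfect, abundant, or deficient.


Proper divisors: 1, 2, 3, 4, 6, 8, 12
Sum = 1 + 2 + 3 + 4 + 6 + 8 + 12 = 36
36 > 24 → abundant

s(24) = 36 (abundant)


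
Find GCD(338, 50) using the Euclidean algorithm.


338 = 6 * 50 + 38
50 = 1 * 38 + 12
38 = 3 * 12 + 2
12 = 6 * 2 + 0
GCD = 2
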